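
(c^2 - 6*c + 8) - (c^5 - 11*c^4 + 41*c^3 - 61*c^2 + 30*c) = -c^5 + 11*c^4 - 41*c^3 + 62*c^2 - 36*c + 8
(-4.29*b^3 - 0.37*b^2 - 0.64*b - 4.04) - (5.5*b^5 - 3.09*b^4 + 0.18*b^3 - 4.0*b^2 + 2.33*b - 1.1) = -5.5*b^5 + 3.09*b^4 - 4.47*b^3 + 3.63*b^2 - 2.97*b - 2.94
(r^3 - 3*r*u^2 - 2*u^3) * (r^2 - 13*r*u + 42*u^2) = r^5 - 13*r^4*u + 39*r^3*u^2 + 37*r^2*u^3 - 100*r*u^4 - 84*u^5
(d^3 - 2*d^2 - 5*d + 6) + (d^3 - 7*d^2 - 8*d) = 2*d^3 - 9*d^2 - 13*d + 6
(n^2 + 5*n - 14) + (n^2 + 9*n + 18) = 2*n^2 + 14*n + 4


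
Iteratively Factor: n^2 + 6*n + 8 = (n + 4)*(n + 2)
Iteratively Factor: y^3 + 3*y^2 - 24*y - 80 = (y - 5)*(y^2 + 8*y + 16) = (y - 5)*(y + 4)*(y + 4)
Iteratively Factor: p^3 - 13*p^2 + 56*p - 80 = (p - 4)*(p^2 - 9*p + 20) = (p - 4)^2*(p - 5)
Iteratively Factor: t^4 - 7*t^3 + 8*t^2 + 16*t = (t - 4)*(t^3 - 3*t^2 - 4*t) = (t - 4)*(t + 1)*(t^2 - 4*t) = (t - 4)^2*(t + 1)*(t)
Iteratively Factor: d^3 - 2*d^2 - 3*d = (d)*(d^2 - 2*d - 3) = d*(d + 1)*(d - 3)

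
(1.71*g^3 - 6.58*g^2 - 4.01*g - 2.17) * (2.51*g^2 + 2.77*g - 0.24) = 4.2921*g^5 - 11.7791*g^4 - 28.7021*g^3 - 14.9752*g^2 - 5.0485*g + 0.5208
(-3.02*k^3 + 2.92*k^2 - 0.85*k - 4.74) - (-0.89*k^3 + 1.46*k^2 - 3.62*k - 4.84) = -2.13*k^3 + 1.46*k^2 + 2.77*k + 0.0999999999999996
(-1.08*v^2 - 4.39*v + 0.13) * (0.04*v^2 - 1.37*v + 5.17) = -0.0432*v^4 + 1.304*v^3 + 0.4359*v^2 - 22.8744*v + 0.6721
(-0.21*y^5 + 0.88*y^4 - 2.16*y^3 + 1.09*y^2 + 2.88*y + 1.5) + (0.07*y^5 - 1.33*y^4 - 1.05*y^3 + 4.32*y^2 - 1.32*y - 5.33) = -0.14*y^5 - 0.45*y^4 - 3.21*y^3 + 5.41*y^2 + 1.56*y - 3.83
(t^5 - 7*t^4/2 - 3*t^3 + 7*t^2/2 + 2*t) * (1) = t^5 - 7*t^4/2 - 3*t^3 + 7*t^2/2 + 2*t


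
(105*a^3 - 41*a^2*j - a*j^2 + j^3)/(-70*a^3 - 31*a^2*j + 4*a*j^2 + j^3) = (-3*a + j)/(2*a + j)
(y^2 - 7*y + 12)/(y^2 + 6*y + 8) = (y^2 - 7*y + 12)/(y^2 + 6*y + 8)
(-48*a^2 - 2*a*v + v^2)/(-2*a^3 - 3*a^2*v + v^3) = (48*a^2 + 2*a*v - v^2)/(2*a^3 + 3*a^2*v - v^3)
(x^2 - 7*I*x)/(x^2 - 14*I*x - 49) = x/(x - 7*I)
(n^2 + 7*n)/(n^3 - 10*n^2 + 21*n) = (n + 7)/(n^2 - 10*n + 21)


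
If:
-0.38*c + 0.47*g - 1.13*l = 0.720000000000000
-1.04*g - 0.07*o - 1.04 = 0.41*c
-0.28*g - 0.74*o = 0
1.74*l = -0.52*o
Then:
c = -2.07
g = -0.19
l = -0.02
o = 0.07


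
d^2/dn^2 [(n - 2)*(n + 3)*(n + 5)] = 6*n + 12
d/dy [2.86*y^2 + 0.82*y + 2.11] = 5.72*y + 0.82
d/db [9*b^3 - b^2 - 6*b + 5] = 27*b^2 - 2*b - 6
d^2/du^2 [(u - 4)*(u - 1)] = 2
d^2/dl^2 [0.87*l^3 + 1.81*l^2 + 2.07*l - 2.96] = 5.22*l + 3.62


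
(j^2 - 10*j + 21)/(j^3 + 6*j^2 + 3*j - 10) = (j^2 - 10*j + 21)/(j^3 + 6*j^2 + 3*j - 10)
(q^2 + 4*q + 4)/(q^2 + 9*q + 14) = (q + 2)/(q + 7)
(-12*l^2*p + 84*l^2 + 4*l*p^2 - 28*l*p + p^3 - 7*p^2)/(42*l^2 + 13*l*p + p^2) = (-2*l*p + 14*l + p^2 - 7*p)/(7*l + p)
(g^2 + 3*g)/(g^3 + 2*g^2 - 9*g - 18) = g/(g^2 - g - 6)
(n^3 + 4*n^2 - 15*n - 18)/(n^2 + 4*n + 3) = (n^2 + 3*n - 18)/(n + 3)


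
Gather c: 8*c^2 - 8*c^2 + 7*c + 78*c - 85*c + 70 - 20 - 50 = 0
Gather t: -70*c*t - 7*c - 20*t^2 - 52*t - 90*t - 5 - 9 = -7*c - 20*t^2 + t*(-70*c - 142) - 14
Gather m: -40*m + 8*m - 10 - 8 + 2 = -32*m - 16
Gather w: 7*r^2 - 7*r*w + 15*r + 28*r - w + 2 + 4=7*r^2 + 43*r + w*(-7*r - 1) + 6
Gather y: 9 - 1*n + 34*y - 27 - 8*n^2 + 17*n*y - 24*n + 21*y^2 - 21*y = -8*n^2 - 25*n + 21*y^2 + y*(17*n + 13) - 18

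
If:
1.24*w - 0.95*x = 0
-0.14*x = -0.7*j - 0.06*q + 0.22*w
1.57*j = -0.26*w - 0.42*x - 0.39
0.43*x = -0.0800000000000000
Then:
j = -0.18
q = 1.09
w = -0.14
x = -0.19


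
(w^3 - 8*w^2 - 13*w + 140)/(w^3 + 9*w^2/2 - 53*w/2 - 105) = 2*(w^2 - 3*w - 28)/(2*w^2 + 19*w + 42)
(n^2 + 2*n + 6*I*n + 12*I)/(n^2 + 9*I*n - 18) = (n + 2)/(n + 3*I)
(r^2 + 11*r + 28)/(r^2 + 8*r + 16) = (r + 7)/(r + 4)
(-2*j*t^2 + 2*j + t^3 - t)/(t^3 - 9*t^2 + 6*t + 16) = (-2*j*t + 2*j + t^2 - t)/(t^2 - 10*t + 16)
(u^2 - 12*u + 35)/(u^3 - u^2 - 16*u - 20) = (u - 7)/(u^2 + 4*u + 4)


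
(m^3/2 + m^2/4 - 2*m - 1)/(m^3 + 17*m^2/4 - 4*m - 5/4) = (2*m^3 + m^2 - 8*m - 4)/(4*m^3 + 17*m^2 - 16*m - 5)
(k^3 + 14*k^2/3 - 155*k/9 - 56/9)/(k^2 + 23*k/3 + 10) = (9*k^3 + 42*k^2 - 155*k - 56)/(3*(3*k^2 + 23*k + 30))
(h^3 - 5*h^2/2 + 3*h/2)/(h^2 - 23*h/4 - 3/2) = 2*h*(-2*h^2 + 5*h - 3)/(-4*h^2 + 23*h + 6)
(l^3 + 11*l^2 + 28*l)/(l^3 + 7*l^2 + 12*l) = (l + 7)/(l + 3)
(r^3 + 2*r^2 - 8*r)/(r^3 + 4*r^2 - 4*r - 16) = r/(r + 2)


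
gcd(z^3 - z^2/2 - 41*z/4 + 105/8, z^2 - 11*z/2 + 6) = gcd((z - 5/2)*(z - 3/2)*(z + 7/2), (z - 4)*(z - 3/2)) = z - 3/2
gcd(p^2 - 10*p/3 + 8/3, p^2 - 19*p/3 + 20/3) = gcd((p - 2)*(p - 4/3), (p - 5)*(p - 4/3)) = p - 4/3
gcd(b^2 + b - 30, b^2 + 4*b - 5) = 1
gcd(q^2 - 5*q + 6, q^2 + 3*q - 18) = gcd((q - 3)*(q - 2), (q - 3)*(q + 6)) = q - 3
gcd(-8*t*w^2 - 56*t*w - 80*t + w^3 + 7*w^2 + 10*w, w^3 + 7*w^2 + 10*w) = w^2 + 7*w + 10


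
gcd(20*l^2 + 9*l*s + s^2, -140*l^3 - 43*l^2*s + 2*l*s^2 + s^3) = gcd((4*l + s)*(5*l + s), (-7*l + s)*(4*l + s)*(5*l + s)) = 20*l^2 + 9*l*s + s^2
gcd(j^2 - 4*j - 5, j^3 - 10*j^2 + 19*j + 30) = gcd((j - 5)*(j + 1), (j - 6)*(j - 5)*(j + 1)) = j^2 - 4*j - 5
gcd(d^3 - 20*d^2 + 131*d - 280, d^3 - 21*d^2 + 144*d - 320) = d^2 - 13*d + 40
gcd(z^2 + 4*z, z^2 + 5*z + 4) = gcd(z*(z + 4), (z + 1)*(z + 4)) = z + 4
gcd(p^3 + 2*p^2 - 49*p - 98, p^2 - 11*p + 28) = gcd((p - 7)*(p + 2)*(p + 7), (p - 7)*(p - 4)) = p - 7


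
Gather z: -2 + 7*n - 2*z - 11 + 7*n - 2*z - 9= 14*n - 4*z - 22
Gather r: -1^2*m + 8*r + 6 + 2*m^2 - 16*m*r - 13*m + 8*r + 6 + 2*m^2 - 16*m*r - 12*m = 4*m^2 - 26*m + r*(16 - 32*m) + 12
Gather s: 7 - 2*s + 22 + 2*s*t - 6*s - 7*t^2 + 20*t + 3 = s*(2*t - 8) - 7*t^2 + 20*t + 32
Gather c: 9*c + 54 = 9*c + 54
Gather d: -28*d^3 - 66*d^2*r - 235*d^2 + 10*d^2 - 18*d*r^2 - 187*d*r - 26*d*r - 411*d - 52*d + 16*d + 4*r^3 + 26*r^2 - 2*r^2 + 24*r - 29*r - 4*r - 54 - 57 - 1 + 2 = -28*d^3 + d^2*(-66*r - 225) + d*(-18*r^2 - 213*r - 447) + 4*r^3 + 24*r^2 - 9*r - 110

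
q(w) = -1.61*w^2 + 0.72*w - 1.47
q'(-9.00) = 29.70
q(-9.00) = -138.36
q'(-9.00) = 29.70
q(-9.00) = -138.36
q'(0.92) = -2.24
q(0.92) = -2.17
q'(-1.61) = 5.90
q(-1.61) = -6.80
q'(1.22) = -3.21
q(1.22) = -2.99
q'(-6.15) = 20.52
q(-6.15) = -66.79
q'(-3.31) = 11.38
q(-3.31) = -21.49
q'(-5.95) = 19.88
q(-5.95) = -62.75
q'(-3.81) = 12.99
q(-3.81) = -27.58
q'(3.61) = -10.90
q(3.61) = -19.85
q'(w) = 0.72 - 3.22*w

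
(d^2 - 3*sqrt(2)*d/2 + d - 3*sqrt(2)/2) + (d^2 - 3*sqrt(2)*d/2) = 2*d^2 - 3*sqrt(2)*d + d - 3*sqrt(2)/2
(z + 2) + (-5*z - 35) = -4*z - 33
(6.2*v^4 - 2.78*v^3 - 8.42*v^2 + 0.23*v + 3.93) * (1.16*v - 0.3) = 7.192*v^5 - 5.0848*v^4 - 8.9332*v^3 + 2.7928*v^2 + 4.4898*v - 1.179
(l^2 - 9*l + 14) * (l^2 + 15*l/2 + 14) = l^4 - 3*l^3/2 - 79*l^2/2 - 21*l + 196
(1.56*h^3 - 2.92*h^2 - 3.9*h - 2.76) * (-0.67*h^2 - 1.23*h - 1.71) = -1.0452*h^5 + 0.0376000000000001*h^4 + 3.537*h^3 + 11.6394*h^2 + 10.0638*h + 4.7196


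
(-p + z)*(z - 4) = -p*z + 4*p + z^2 - 4*z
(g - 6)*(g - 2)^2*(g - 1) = g^4 - 11*g^3 + 38*g^2 - 52*g + 24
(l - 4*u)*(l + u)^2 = l^3 - 2*l^2*u - 7*l*u^2 - 4*u^3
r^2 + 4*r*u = r*(r + 4*u)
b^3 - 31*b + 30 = (b - 5)*(b - 1)*(b + 6)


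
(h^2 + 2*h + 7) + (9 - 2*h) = h^2 + 16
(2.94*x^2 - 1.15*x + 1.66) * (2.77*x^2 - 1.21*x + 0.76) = 8.1438*x^4 - 6.7429*x^3 + 8.2241*x^2 - 2.8826*x + 1.2616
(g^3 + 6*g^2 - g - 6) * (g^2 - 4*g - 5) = g^5 + 2*g^4 - 30*g^3 - 32*g^2 + 29*g + 30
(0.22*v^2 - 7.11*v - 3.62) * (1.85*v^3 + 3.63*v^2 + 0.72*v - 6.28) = 0.407*v^5 - 12.3549*v^4 - 32.3479*v^3 - 19.6414*v^2 + 42.0444*v + 22.7336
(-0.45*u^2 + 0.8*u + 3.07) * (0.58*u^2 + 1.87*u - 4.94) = -0.261*u^4 - 0.3775*u^3 + 5.4996*u^2 + 1.7889*u - 15.1658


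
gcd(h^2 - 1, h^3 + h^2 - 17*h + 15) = h - 1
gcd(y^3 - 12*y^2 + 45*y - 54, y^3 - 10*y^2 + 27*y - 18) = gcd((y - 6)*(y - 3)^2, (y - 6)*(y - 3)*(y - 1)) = y^2 - 9*y + 18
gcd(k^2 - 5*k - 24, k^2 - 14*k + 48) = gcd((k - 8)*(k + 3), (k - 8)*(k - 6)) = k - 8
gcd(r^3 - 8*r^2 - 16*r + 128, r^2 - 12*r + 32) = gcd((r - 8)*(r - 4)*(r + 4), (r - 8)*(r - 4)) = r^2 - 12*r + 32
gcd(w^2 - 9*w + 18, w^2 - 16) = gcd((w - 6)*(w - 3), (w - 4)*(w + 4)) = 1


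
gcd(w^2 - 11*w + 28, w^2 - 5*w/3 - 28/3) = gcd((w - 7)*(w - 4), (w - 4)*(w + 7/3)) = w - 4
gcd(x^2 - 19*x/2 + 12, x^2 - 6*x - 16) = x - 8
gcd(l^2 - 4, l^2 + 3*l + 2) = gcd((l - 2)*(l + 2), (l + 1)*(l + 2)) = l + 2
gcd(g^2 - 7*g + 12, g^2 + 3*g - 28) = g - 4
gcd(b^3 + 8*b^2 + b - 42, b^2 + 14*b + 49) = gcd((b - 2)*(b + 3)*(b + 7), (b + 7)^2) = b + 7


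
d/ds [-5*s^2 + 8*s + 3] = 8 - 10*s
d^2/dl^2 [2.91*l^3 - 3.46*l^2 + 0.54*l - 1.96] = 17.46*l - 6.92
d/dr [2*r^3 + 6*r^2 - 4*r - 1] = 6*r^2 + 12*r - 4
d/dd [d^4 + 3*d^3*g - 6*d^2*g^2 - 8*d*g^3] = 4*d^3 + 9*d^2*g - 12*d*g^2 - 8*g^3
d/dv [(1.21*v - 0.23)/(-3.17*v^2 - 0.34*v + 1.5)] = (3.8357*v^2 - 1.4582*v + 1.7368)/(10.0489*v^4 + 2.1556*v^3 - 9.3944*v^2 - 1.02*v + 2.25)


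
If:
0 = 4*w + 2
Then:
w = -1/2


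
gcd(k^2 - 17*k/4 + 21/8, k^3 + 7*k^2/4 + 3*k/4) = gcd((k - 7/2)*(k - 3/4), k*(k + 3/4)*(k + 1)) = 1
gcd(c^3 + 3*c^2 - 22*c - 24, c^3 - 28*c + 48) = c^2 + 2*c - 24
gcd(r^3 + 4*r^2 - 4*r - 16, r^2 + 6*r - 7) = 1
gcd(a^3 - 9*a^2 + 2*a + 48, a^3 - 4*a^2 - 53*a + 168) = a^2 - 11*a + 24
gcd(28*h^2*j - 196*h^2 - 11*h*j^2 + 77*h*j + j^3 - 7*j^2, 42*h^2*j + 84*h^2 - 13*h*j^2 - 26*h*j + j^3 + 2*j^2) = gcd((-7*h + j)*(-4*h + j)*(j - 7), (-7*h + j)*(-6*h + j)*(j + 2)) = 7*h - j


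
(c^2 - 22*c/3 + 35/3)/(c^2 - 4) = (3*c^2 - 22*c + 35)/(3*(c^2 - 4))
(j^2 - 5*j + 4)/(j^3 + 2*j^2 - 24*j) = (j - 1)/(j*(j + 6))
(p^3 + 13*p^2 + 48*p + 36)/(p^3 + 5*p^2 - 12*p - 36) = (p^2 + 7*p + 6)/(p^2 - p - 6)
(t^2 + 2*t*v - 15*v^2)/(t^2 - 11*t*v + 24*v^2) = (t + 5*v)/(t - 8*v)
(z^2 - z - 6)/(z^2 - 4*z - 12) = (z - 3)/(z - 6)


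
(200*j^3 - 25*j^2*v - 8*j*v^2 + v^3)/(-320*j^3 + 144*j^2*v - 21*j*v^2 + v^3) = (5*j + v)/(-8*j + v)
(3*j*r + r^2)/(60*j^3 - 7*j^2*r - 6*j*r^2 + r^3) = r/(20*j^2 - 9*j*r + r^2)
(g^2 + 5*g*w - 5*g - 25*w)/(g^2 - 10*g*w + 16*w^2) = (g^2 + 5*g*w - 5*g - 25*w)/(g^2 - 10*g*w + 16*w^2)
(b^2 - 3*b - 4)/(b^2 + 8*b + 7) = (b - 4)/(b + 7)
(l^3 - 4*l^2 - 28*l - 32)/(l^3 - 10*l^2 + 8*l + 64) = (l + 2)/(l - 4)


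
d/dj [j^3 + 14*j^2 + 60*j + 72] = 3*j^2 + 28*j + 60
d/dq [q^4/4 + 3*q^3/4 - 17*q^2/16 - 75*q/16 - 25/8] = q^3 + 9*q^2/4 - 17*q/8 - 75/16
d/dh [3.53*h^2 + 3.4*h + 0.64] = 7.06*h + 3.4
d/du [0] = 0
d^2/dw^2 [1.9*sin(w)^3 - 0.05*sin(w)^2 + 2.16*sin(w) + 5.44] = -3.585*sin(w) + 4.275*sin(3*w) - 0.1*cos(2*w)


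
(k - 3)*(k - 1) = k^2 - 4*k + 3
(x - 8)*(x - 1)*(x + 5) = x^3 - 4*x^2 - 37*x + 40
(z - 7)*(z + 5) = z^2 - 2*z - 35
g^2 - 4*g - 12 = (g - 6)*(g + 2)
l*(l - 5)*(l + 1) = l^3 - 4*l^2 - 5*l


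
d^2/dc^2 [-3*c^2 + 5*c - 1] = -6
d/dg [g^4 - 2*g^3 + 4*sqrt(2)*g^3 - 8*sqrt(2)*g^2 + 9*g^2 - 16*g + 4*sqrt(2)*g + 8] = 4*g^3 - 6*g^2 + 12*sqrt(2)*g^2 - 16*sqrt(2)*g + 18*g - 16 + 4*sqrt(2)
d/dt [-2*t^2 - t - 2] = -4*t - 1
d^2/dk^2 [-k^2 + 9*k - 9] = -2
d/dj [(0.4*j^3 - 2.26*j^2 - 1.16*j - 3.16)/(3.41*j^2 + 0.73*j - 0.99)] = (1.364*j^4 + 0.584*j^3 + 1.1178*j^2 + 26.026*j + 3.4552)/(11.6281*j^4 + 4.9786*j^3 - 6.2189*j^2 - 1.4454*j + 0.9801)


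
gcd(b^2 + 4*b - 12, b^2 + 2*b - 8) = b - 2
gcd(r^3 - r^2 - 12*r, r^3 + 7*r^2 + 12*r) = r^2 + 3*r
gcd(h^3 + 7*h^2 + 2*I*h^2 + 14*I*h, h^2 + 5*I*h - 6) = h + 2*I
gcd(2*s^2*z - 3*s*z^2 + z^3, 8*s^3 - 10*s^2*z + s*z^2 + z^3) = 2*s^2 - 3*s*z + z^2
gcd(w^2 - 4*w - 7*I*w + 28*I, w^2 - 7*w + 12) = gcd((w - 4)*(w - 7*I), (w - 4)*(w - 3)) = w - 4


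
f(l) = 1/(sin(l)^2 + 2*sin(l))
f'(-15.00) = 0.69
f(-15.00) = -1.14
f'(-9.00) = 2.50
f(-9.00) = -1.53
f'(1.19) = -0.19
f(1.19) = 0.37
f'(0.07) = -101.84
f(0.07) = 6.91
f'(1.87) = 0.14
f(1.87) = 0.35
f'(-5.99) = -5.64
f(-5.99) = 1.51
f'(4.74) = -0.00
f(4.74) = -1.00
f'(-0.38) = -3.20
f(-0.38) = -1.65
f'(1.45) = -0.05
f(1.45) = 0.34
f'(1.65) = 0.04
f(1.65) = 0.33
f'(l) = (-2*sin(l)*cos(l) - 2*cos(l))/(sin(l)^2 + 2*sin(l))^2 = -2*(sin(l) + 1)*cos(l)/((sin(l) + 2)^2*sin(l)^2)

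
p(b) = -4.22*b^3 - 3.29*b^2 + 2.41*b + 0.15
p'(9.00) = -1082.27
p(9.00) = -3321.03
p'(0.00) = 2.41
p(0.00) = 0.15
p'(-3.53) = -132.12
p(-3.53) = 136.27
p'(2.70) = -107.65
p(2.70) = -100.39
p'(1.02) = -17.47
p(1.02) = -5.29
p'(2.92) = -124.75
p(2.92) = -125.93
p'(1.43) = -32.89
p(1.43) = -15.47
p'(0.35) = -1.44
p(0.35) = 0.41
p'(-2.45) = -57.46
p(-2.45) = 36.56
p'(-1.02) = -4.05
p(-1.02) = -1.25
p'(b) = -12.66*b^2 - 6.58*b + 2.41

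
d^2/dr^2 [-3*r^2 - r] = -6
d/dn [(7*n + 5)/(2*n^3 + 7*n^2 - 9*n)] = (-28*n^3 - 79*n^2 - 70*n + 45)/(n^2*(4*n^4 + 28*n^3 + 13*n^2 - 126*n + 81))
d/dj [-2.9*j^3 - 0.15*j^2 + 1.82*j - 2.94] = -8.7*j^2 - 0.3*j + 1.82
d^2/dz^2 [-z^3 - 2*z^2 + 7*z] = -6*z - 4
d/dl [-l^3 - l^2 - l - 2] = -3*l^2 - 2*l - 1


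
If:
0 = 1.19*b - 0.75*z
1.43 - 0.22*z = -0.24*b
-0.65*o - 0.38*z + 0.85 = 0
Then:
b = 13.11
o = -10.85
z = 20.80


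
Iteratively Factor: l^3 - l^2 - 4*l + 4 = (l + 2)*(l^2 - 3*l + 2) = (l - 1)*(l + 2)*(l - 2)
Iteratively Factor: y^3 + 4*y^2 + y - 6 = (y - 1)*(y^2 + 5*y + 6) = (y - 1)*(y + 3)*(y + 2)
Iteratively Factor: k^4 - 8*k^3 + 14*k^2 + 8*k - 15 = (k - 3)*(k^3 - 5*k^2 - k + 5) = (k - 3)*(k + 1)*(k^2 - 6*k + 5) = (k - 5)*(k - 3)*(k + 1)*(k - 1)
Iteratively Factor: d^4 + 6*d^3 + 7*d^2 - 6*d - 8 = (d - 1)*(d^3 + 7*d^2 + 14*d + 8) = (d - 1)*(d + 2)*(d^2 + 5*d + 4) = (d - 1)*(d + 1)*(d + 2)*(d + 4)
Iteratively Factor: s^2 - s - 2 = (s + 1)*(s - 2)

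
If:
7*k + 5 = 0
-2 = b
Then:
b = -2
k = -5/7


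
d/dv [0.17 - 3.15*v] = -3.15000000000000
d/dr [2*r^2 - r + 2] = 4*r - 1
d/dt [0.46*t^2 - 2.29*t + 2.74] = 0.92*t - 2.29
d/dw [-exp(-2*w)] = 2*exp(-2*w)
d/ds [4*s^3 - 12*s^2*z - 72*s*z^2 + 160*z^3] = 12*s^2 - 24*s*z - 72*z^2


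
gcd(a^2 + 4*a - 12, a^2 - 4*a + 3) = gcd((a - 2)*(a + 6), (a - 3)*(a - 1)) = 1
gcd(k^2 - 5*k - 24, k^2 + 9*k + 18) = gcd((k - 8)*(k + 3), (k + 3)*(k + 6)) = k + 3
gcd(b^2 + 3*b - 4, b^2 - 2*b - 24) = b + 4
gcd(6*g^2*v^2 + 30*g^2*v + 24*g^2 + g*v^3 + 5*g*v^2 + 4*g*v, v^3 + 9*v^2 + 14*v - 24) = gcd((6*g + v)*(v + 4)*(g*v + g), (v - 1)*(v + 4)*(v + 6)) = v + 4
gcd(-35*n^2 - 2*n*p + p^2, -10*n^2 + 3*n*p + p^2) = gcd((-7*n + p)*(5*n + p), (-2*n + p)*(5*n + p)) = 5*n + p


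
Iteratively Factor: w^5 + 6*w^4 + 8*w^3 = (w)*(w^4 + 6*w^3 + 8*w^2) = w*(w + 4)*(w^3 + 2*w^2) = w*(w + 2)*(w + 4)*(w^2) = w^2*(w + 2)*(w + 4)*(w)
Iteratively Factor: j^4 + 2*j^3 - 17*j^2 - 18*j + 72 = (j - 2)*(j^3 + 4*j^2 - 9*j - 36) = (j - 2)*(j + 3)*(j^2 + j - 12) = (j - 3)*(j - 2)*(j + 3)*(j + 4)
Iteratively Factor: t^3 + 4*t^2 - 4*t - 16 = (t + 2)*(t^2 + 2*t - 8) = (t + 2)*(t + 4)*(t - 2)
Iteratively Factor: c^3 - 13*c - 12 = (c - 4)*(c^2 + 4*c + 3) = (c - 4)*(c + 3)*(c + 1)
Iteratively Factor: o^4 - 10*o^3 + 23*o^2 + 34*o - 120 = (o + 2)*(o^3 - 12*o^2 + 47*o - 60) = (o - 3)*(o + 2)*(o^2 - 9*o + 20) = (o - 4)*(o - 3)*(o + 2)*(o - 5)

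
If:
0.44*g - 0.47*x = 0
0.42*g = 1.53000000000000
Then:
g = 3.64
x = 3.41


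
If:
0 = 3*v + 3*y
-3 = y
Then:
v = 3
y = -3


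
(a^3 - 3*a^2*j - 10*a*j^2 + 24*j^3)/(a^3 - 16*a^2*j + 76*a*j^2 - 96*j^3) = (a^2 - a*j - 12*j^2)/(a^2 - 14*a*j + 48*j^2)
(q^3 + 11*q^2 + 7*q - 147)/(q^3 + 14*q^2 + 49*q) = (q - 3)/q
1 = 1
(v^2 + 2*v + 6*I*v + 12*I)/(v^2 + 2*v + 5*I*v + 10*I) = (v + 6*I)/(v + 5*I)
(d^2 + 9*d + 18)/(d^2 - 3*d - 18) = (d + 6)/(d - 6)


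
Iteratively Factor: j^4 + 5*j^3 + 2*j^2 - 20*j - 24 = (j + 3)*(j^3 + 2*j^2 - 4*j - 8) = (j + 2)*(j + 3)*(j^2 - 4) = (j - 2)*(j + 2)*(j + 3)*(j + 2)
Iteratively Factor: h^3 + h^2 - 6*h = (h + 3)*(h^2 - 2*h) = (h - 2)*(h + 3)*(h)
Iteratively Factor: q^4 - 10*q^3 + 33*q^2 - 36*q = (q)*(q^3 - 10*q^2 + 33*q - 36) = q*(q - 3)*(q^2 - 7*q + 12) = q*(q - 4)*(q - 3)*(q - 3)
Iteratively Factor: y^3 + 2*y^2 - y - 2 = (y - 1)*(y^2 + 3*y + 2) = (y - 1)*(y + 2)*(y + 1)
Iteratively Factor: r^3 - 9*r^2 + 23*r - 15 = (r - 3)*(r^2 - 6*r + 5) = (r - 5)*(r - 3)*(r - 1)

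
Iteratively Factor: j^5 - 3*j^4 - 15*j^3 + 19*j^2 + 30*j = (j - 5)*(j^4 + 2*j^3 - 5*j^2 - 6*j) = (j - 5)*(j + 1)*(j^3 + j^2 - 6*j) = (j - 5)*(j - 2)*(j + 1)*(j^2 + 3*j) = (j - 5)*(j - 2)*(j + 1)*(j + 3)*(j)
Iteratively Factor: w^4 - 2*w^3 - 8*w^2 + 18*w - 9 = (w - 3)*(w^3 + w^2 - 5*w + 3) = (w - 3)*(w - 1)*(w^2 + 2*w - 3) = (w - 3)*(w - 1)^2*(w + 3)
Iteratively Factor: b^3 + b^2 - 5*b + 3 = (b - 1)*(b^2 + 2*b - 3) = (b - 1)^2*(b + 3)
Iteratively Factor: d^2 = (d)*(d)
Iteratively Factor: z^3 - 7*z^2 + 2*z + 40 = (z - 5)*(z^2 - 2*z - 8) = (z - 5)*(z + 2)*(z - 4)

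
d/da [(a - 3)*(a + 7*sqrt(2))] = 2*a - 3 + 7*sqrt(2)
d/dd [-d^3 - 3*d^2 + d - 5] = -3*d^2 - 6*d + 1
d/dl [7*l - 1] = 7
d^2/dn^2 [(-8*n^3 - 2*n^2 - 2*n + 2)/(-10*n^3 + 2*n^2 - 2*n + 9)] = 4*(180*n^6 + 60*n^5 + 1440*n^4 + 722*n^3 + 198*n^2 + 660*n + 113)/(1000*n^9 - 600*n^8 + 720*n^7 - 2948*n^6 + 1224*n^5 - 1212*n^4 + 2654*n^3 - 594*n^2 + 486*n - 729)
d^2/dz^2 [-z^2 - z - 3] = -2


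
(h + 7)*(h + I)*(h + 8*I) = h^3 + 7*h^2 + 9*I*h^2 - 8*h + 63*I*h - 56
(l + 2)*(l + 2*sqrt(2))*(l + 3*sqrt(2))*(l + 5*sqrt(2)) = l^4 + 2*l^3 + 10*sqrt(2)*l^3 + 20*sqrt(2)*l^2 + 62*l^2 + 60*sqrt(2)*l + 124*l + 120*sqrt(2)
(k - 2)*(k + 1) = k^2 - k - 2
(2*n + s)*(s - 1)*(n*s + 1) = 2*n^2*s^2 - 2*n^2*s + n*s^3 - n*s^2 + 2*n*s - 2*n + s^2 - s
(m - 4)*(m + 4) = m^2 - 16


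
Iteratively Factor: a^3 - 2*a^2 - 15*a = (a - 5)*(a^2 + 3*a) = (a - 5)*(a + 3)*(a)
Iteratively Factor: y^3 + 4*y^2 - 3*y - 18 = (y + 3)*(y^2 + y - 6) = (y - 2)*(y + 3)*(y + 3)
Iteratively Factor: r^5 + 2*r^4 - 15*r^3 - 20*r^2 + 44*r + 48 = (r + 1)*(r^4 + r^3 - 16*r^2 - 4*r + 48) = (r + 1)*(r + 4)*(r^3 - 3*r^2 - 4*r + 12) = (r + 1)*(r + 2)*(r + 4)*(r^2 - 5*r + 6) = (r - 2)*(r + 1)*(r + 2)*(r + 4)*(r - 3)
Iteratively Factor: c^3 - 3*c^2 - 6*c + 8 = (c - 1)*(c^2 - 2*c - 8) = (c - 1)*(c + 2)*(c - 4)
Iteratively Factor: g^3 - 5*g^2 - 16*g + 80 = (g - 4)*(g^2 - g - 20) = (g - 4)*(g + 4)*(g - 5)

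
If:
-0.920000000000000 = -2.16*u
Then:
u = 0.43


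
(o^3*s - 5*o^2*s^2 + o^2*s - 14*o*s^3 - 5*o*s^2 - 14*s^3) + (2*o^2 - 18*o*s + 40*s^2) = o^3*s - 5*o^2*s^2 + o^2*s + 2*o^2 - 14*o*s^3 - 5*o*s^2 - 18*o*s - 14*s^3 + 40*s^2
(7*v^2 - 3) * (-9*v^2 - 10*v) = -63*v^4 - 70*v^3 + 27*v^2 + 30*v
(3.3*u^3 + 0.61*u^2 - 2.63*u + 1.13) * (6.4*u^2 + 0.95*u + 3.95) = 21.12*u^5 + 7.039*u^4 - 3.2175*u^3 + 7.143*u^2 - 9.315*u + 4.4635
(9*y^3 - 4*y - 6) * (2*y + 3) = 18*y^4 + 27*y^3 - 8*y^2 - 24*y - 18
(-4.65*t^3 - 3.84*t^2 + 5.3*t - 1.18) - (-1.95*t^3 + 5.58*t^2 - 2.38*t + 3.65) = -2.7*t^3 - 9.42*t^2 + 7.68*t - 4.83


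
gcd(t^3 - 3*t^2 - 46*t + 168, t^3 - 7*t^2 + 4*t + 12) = t - 6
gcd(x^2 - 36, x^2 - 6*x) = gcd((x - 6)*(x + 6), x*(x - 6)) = x - 6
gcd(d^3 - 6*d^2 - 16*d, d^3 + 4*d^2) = d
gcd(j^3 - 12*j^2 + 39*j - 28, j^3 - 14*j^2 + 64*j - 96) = j - 4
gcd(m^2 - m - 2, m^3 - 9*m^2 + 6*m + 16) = m^2 - m - 2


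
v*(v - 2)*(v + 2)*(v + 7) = v^4 + 7*v^3 - 4*v^2 - 28*v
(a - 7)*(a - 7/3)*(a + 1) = a^3 - 25*a^2/3 + 7*a + 49/3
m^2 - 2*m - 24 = (m - 6)*(m + 4)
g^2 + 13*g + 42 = (g + 6)*(g + 7)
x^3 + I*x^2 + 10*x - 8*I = (x - 2*I)*(x - I)*(x + 4*I)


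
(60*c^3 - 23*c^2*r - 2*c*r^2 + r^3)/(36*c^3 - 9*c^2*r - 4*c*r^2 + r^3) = (5*c + r)/(3*c + r)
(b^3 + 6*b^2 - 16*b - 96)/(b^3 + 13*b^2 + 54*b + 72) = (b - 4)/(b + 3)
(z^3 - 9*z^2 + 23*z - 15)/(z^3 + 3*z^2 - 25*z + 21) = (z - 5)/(z + 7)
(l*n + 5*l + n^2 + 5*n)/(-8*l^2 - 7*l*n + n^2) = (-n - 5)/(8*l - n)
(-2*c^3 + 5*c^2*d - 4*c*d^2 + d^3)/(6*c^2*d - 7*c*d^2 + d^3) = (-2*c^2 + 3*c*d - d^2)/(d*(6*c - d))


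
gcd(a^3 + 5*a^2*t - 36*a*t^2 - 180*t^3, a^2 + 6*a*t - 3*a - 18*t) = a + 6*t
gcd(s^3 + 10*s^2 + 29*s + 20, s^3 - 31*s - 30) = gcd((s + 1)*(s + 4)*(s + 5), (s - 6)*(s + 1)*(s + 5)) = s^2 + 6*s + 5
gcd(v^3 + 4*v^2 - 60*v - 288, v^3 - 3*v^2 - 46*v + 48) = v^2 - 2*v - 48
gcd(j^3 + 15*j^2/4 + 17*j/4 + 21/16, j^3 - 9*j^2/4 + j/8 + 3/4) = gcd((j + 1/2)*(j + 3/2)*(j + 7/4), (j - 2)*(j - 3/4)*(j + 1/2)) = j + 1/2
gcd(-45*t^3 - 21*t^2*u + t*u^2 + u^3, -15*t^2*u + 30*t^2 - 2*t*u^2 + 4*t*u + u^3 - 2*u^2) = 15*t^2 + 2*t*u - u^2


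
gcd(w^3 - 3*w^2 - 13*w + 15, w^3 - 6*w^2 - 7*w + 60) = w^2 - 2*w - 15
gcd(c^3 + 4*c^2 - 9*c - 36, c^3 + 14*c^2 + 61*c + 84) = c^2 + 7*c + 12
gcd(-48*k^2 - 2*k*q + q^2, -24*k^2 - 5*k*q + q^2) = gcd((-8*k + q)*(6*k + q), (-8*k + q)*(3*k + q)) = -8*k + q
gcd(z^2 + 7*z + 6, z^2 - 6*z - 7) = z + 1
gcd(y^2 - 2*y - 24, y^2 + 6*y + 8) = y + 4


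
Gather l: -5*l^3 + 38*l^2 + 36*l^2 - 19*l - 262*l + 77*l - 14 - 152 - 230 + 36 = -5*l^3 + 74*l^2 - 204*l - 360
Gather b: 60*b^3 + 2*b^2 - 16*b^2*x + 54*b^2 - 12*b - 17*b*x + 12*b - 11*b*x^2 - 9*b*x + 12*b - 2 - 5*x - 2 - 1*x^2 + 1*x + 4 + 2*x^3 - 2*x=60*b^3 + b^2*(56 - 16*x) + b*(-11*x^2 - 26*x + 12) + 2*x^3 - x^2 - 6*x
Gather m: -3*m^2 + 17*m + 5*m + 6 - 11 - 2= -3*m^2 + 22*m - 7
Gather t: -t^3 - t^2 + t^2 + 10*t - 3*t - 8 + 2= -t^3 + 7*t - 6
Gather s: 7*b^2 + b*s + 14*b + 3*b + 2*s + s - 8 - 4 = 7*b^2 + 17*b + s*(b + 3) - 12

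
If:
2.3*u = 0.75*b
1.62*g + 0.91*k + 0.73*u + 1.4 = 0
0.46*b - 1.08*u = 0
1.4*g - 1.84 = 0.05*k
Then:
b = 0.00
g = 1.18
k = -3.65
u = 0.00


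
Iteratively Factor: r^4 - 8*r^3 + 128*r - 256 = (r - 4)*(r^3 - 4*r^2 - 16*r + 64) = (r - 4)^2*(r^2 - 16) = (r - 4)^2*(r + 4)*(r - 4)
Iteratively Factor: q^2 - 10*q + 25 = (q - 5)*(q - 5)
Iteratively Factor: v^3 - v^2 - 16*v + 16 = (v + 4)*(v^2 - 5*v + 4) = (v - 4)*(v + 4)*(v - 1)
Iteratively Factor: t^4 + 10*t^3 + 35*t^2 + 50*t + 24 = (t + 3)*(t^3 + 7*t^2 + 14*t + 8) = (t + 1)*(t + 3)*(t^2 + 6*t + 8) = (t + 1)*(t + 2)*(t + 3)*(t + 4)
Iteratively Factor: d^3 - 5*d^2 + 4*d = (d - 1)*(d^2 - 4*d) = d*(d - 1)*(d - 4)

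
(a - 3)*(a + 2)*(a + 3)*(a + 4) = a^4 + 6*a^3 - a^2 - 54*a - 72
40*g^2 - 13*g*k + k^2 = (-8*g + k)*(-5*g + k)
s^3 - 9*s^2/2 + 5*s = s*(s - 5/2)*(s - 2)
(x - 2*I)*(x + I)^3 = x^4 + I*x^3 + 3*x^2 + 5*I*x - 2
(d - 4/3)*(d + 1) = d^2 - d/3 - 4/3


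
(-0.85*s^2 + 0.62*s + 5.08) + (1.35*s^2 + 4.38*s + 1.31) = 0.5*s^2 + 5.0*s + 6.39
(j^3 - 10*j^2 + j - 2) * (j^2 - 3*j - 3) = j^5 - 13*j^4 + 28*j^3 + 25*j^2 + 3*j + 6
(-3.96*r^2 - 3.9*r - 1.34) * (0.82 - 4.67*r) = 18.4932*r^3 + 14.9658*r^2 + 3.0598*r - 1.0988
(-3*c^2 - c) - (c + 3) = -3*c^2 - 2*c - 3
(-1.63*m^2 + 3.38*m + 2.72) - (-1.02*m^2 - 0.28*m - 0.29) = -0.61*m^2 + 3.66*m + 3.01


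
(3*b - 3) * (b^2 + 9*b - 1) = 3*b^3 + 24*b^2 - 30*b + 3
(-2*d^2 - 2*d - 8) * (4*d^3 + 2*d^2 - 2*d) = -8*d^5 - 12*d^4 - 32*d^3 - 12*d^2 + 16*d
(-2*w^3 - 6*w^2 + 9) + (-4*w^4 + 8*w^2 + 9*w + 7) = -4*w^4 - 2*w^3 + 2*w^2 + 9*w + 16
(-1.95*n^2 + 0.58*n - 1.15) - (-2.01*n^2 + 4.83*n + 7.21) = 0.0599999999999998*n^2 - 4.25*n - 8.36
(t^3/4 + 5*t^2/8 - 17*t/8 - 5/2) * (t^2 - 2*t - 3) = t^5/4 + t^4/8 - 33*t^3/8 - t^2/8 + 91*t/8 + 15/2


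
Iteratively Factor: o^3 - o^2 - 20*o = (o)*(o^2 - o - 20) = o*(o + 4)*(o - 5)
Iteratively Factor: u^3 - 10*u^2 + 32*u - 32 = (u - 4)*(u^2 - 6*u + 8) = (u - 4)*(u - 2)*(u - 4)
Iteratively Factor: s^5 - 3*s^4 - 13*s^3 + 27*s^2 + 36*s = (s)*(s^4 - 3*s^3 - 13*s^2 + 27*s + 36) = s*(s + 1)*(s^3 - 4*s^2 - 9*s + 36) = s*(s - 4)*(s + 1)*(s^2 - 9) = s*(s - 4)*(s + 1)*(s + 3)*(s - 3)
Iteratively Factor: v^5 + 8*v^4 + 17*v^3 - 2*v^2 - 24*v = (v + 3)*(v^4 + 5*v^3 + 2*v^2 - 8*v) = (v + 3)*(v + 4)*(v^3 + v^2 - 2*v) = (v + 2)*(v + 3)*(v + 4)*(v^2 - v) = v*(v + 2)*(v + 3)*(v + 4)*(v - 1)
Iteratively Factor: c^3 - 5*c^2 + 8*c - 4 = (c - 2)*(c^2 - 3*c + 2) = (c - 2)^2*(c - 1)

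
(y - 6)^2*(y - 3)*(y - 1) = y^4 - 16*y^3 + 87*y^2 - 180*y + 108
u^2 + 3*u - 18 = (u - 3)*(u + 6)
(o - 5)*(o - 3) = o^2 - 8*o + 15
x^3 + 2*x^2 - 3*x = x*(x - 1)*(x + 3)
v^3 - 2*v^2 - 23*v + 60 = (v - 4)*(v - 3)*(v + 5)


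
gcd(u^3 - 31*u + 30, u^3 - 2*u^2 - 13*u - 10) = u - 5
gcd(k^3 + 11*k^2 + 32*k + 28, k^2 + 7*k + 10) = k + 2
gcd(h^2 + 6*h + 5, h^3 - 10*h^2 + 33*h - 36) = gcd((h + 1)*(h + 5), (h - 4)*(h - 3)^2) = 1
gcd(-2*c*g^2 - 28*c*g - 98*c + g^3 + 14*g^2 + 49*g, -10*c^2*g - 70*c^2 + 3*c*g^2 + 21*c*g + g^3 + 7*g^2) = 2*c*g + 14*c - g^2 - 7*g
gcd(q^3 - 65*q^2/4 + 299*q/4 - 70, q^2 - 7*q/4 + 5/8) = q - 5/4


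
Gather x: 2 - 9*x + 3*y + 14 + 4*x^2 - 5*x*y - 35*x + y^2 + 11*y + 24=4*x^2 + x*(-5*y - 44) + y^2 + 14*y + 40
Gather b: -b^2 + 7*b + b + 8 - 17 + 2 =-b^2 + 8*b - 7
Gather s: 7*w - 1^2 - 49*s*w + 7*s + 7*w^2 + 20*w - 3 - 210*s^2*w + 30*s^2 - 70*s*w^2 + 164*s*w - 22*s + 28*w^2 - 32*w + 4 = s^2*(30 - 210*w) + s*(-70*w^2 + 115*w - 15) + 35*w^2 - 5*w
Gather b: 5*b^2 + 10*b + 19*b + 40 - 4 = 5*b^2 + 29*b + 36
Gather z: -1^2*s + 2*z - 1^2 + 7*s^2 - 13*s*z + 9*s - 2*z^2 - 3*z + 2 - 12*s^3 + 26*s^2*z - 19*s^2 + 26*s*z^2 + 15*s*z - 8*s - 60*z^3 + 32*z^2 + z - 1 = -12*s^3 - 12*s^2 - 60*z^3 + z^2*(26*s + 30) + z*(26*s^2 + 2*s)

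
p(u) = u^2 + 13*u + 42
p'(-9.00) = -5.00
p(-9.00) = 6.00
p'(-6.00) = 1.00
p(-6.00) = 0.00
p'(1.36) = 15.72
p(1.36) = 61.53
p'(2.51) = 18.02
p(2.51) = 80.93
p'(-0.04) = 12.92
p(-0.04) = 41.48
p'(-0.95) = 11.10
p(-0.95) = 30.55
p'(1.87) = 16.74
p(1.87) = 69.81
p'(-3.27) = 6.46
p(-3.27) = 10.18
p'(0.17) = 13.34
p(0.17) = 44.24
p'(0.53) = 14.06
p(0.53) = 49.17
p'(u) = 2*u + 13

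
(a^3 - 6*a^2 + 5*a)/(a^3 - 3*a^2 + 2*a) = (a - 5)/(a - 2)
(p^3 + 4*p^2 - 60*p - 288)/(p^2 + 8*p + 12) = (p^2 - 2*p - 48)/(p + 2)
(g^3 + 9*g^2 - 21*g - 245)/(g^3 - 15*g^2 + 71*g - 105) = (g^2 + 14*g + 49)/(g^2 - 10*g + 21)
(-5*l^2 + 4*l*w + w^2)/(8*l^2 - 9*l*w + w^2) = (5*l + w)/(-8*l + w)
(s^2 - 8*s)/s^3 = (s - 8)/s^2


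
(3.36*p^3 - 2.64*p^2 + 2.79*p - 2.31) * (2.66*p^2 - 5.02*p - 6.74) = 8.9376*p^5 - 23.8896*p^4 - 1.9722*p^3 - 2.3568*p^2 - 7.2084*p + 15.5694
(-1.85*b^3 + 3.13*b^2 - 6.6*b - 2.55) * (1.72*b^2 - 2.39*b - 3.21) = -3.182*b^5 + 9.8051*b^4 - 12.8942*b^3 + 1.3407*b^2 + 27.2805*b + 8.1855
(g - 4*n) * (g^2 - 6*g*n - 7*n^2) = g^3 - 10*g^2*n + 17*g*n^2 + 28*n^3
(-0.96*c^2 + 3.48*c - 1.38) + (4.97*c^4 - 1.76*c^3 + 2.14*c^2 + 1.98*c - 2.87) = 4.97*c^4 - 1.76*c^3 + 1.18*c^2 + 5.46*c - 4.25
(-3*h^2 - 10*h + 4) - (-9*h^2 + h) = 6*h^2 - 11*h + 4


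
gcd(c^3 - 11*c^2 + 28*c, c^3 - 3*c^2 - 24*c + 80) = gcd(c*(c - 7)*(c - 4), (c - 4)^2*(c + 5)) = c - 4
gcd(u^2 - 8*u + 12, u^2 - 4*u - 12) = u - 6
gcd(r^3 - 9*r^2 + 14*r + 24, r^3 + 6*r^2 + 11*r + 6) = r + 1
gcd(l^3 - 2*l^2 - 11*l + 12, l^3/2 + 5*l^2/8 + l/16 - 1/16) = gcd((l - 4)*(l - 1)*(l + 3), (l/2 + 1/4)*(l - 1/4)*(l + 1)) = 1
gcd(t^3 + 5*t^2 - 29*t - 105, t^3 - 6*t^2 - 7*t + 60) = t^2 - 2*t - 15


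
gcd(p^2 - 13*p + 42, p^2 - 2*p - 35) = p - 7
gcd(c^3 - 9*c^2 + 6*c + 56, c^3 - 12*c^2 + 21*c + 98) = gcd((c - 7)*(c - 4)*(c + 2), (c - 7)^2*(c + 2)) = c^2 - 5*c - 14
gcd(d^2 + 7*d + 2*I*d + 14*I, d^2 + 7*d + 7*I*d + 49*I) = d + 7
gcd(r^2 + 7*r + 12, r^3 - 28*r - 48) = r + 4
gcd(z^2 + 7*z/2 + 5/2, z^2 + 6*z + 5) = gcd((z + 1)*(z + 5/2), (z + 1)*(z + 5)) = z + 1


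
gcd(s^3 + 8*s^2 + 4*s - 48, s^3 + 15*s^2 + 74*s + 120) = s^2 + 10*s + 24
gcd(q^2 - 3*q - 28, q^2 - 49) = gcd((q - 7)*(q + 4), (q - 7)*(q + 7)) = q - 7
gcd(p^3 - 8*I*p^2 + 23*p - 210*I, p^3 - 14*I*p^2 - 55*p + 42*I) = p^2 - 13*I*p - 42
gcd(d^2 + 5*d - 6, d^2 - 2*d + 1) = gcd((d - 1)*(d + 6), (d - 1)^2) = d - 1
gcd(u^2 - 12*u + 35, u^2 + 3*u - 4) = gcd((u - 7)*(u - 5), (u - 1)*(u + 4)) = 1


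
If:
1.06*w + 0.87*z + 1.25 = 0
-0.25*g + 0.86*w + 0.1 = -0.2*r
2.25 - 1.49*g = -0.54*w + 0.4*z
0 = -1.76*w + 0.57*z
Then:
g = 1.67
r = 3.02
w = -0.33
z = -1.03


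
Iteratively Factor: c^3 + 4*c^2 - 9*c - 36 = (c + 3)*(c^2 + c - 12) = (c + 3)*(c + 4)*(c - 3)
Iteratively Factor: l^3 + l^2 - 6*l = (l)*(l^2 + l - 6) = l*(l + 3)*(l - 2)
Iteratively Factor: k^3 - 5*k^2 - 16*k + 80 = (k - 5)*(k^2 - 16) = (k - 5)*(k + 4)*(k - 4)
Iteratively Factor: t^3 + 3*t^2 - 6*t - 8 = (t + 4)*(t^2 - t - 2) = (t + 1)*(t + 4)*(t - 2)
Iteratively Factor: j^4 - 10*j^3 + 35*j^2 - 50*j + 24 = (j - 4)*(j^3 - 6*j^2 + 11*j - 6) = (j - 4)*(j - 2)*(j^2 - 4*j + 3) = (j - 4)*(j - 3)*(j - 2)*(j - 1)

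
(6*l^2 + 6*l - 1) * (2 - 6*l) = -36*l^3 - 24*l^2 + 18*l - 2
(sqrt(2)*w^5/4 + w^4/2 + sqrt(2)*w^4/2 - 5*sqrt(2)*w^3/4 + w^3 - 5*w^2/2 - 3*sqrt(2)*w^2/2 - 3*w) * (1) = sqrt(2)*w^5/4 + w^4/2 + sqrt(2)*w^4/2 - 5*sqrt(2)*w^3/4 + w^3 - 5*w^2/2 - 3*sqrt(2)*w^2/2 - 3*w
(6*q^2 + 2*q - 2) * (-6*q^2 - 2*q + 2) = -36*q^4 - 24*q^3 + 20*q^2 + 8*q - 4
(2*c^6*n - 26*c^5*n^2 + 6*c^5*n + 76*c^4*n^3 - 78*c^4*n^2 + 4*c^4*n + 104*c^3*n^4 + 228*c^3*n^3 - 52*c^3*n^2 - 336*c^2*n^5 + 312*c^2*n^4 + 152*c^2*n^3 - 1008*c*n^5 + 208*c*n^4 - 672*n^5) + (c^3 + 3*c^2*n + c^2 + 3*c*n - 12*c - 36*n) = 2*c^6*n - 26*c^5*n^2 + 6*c^5*n + 76*c^4*n^3 - 78*c^4*n^2 + 4*c^4*n + 104*c^3*n^4 + 228*c^3*n^3 - 52*c^3*n^2 + c^3 - 336*c^2*n^5 + 312*c^2*n^4 + 152*c^2*n^3 + 3*c^2*n + c^2 - 1008*c*n^5 + 208*c*n^4 + 3*c*n - 12*c - 672*n^5 - 36*n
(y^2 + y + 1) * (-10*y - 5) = -10*y^3 - 15*y^2 - 15*y - 5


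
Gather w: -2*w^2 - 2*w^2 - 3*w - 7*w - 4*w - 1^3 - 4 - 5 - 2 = -4*w^2 - 14*w - 12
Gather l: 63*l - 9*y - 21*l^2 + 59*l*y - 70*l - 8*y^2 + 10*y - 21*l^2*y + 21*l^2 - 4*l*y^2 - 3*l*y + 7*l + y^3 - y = -21*l^2*y + l*(-4*y^2 + 56*y) + y^3 - 8*y^2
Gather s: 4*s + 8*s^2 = 8*s^2 + 4*s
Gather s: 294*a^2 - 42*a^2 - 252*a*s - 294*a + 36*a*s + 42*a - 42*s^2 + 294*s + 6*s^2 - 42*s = 252*a^2 - 252*a - 36*s^2 + s*(252 - 216*a)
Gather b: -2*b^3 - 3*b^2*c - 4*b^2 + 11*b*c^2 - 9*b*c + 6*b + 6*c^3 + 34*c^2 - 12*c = -2*b^3 + b^2*(-3*c - 4) + b*(11*c^2 - 9*c + 6) + 6*c^3 + 34*c^2 - 12*c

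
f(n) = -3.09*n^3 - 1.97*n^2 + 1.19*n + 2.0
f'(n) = -9.27*n^2 - 3.94*n + 1.19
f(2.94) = -90.05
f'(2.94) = -90.52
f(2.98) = -93.72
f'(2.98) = -92.87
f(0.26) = 2.12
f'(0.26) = -0.46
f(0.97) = -1.52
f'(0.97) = -11.35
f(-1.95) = 15.10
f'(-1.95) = -26.38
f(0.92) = -0.98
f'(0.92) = -10.28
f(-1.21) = 3.15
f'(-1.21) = -7.61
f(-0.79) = 1.35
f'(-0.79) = -1.48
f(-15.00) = 9969.65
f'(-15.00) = -2025.46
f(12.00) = -5606.92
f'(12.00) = -1380.97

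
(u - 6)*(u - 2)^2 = u^3 - 10*u^2 + 28*u - 24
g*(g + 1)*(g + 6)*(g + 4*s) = g^4 + 4*g^3*s + 7*g^3 + 28*g^2*s + 6*g^2 + 24*g*s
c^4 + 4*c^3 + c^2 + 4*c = c*(c + 4)*(c - I)*(c + I)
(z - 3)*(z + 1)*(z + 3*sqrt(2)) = z^3 - 2*z^2 + 3*sqrt(2)*z^2 - 6*sqrt(2)*z - 3*z - 9*sqrt(2)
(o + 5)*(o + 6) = o^2 + 11*o + 30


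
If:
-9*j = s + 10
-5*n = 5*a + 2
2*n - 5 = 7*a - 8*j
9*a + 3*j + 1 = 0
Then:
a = -127/495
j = 24/55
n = -71/495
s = -766/55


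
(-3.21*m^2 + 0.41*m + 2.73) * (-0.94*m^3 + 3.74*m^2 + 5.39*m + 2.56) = 3.0174*m^5 - 12.3908*m^4 - 18.3347*m^3 + 4.2025*m^2 + 15.7643*m + 6.9888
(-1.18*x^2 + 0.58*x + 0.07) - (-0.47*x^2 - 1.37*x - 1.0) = -0.71*x^2 + 1.95*x + 1.07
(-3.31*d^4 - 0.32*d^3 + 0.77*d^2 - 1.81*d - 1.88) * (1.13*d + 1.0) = -3.7403*d^5 - 3.6716*d^4 + 0.5501*d^3 - 1.2753*d^2 - 3.9344*d - 1.88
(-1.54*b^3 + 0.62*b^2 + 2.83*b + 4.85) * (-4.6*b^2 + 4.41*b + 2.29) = 7.084*b^5 - 9.6434*b^4 - 13.8104*b^3 - 8.40989999999999*b^2 + 27.8692*b + 11.1065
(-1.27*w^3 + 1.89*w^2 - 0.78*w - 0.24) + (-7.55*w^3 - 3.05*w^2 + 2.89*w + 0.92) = -8.82*w^3 - 1.16*w^2 + 2.11*w + 0.68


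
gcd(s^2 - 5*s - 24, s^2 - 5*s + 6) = 1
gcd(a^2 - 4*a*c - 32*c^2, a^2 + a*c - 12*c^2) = a + 4*c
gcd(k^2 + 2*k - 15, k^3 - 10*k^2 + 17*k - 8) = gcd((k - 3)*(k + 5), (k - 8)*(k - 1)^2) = 1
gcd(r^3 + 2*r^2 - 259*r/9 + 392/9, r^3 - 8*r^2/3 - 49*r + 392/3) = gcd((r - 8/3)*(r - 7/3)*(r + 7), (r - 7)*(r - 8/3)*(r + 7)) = r^2 + 13*r/3 - 56/3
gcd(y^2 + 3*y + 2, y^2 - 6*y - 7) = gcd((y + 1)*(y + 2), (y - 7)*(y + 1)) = y + 1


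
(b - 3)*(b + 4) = b^2 + b - 12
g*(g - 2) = g^2 - 2*g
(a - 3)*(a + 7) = a^2 + 4*a - 21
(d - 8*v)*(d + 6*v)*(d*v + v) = d^3*v - 2*d^2*v^2 + d^2*v - 48*d*v^3 - 2*d*v^2 - 48*v^3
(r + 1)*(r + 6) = r^2 + 7*r + 6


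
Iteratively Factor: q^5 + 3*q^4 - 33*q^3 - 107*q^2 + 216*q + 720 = (q + 4)*(q^4 - q^3 - 29*q^2 + 9*q + 180) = (q + 3)*(q + 4)*(q^3 - 4*q^2 - 17*q + 60) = (q + 3)*(q + 4)^2*(q^2 - 8*q + 15) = (q - 5)*(q + 3)*(q + 4)^2*(q - 3)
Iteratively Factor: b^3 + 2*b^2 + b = (b + 1)*(b^2 + b) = (b + 1)^2*(b)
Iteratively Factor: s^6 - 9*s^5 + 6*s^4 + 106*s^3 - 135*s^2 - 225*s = (s - 5)*(s^5 - 4*s^4 - 14*s^3 + 36*s^2 + 45*s) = (s - 5)*(s + 1)*(s^4 - 5*s^3 - 9*s^2 + 45*s) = (s - 5)*(s - 3)*(s + 1)*(s^3 - 2*s^2 - 15*s) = (s - 5)*(s - 3)*(s + 1)*(s + 3)*(s^2 - 5*s) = s*(s - 5)*(s - 3)*(s + 1)*(s + 3)*(s - 5)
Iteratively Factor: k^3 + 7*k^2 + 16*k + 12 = (k + 2)*(k^2 + 5*k + 6) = (k + 2)^2*(k + 3)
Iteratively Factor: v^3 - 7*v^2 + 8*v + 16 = (v - 4)*(v^2 - 3*v - 4) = (v - 4)*(v + 1)*(v - 4)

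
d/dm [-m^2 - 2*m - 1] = -2*m - 2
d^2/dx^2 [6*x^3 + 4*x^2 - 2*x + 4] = 36*x + 8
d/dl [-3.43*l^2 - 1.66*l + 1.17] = -6.86*l - 1.66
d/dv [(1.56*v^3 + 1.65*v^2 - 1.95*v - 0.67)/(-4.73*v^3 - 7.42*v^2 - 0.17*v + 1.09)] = (-3.7707*v^4 - 18.9774*v^3 - 19.1556*v^2 - 6.3458*v - 2.2394)/(22.3729*v^6 + 70.1932*v^5 + 56.6646*v^4 - 7.7886*v^3 - 16.1467*v^2 - 0.3706*v + 1.1881)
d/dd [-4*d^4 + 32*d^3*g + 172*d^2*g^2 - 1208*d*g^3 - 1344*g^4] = -16*d^3 + 96*d^2*g + 344*d*g^2 - 1208*g^3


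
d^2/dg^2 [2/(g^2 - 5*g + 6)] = 4*(-g^2 + 5*g + (2*g - 5)^2 - 6)/(g^2 - 5*g + 6)^3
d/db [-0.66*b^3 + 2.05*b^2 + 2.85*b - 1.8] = -1.98*b^2 + 4.1*b + 2.85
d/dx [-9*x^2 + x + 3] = 1 - 18*x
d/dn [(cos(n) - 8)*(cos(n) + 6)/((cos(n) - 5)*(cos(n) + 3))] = 66*(1 - cos(n))*sin(n)/((cos(n) - 5)^2*(cos(n) + 3)^2)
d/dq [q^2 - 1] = 2*q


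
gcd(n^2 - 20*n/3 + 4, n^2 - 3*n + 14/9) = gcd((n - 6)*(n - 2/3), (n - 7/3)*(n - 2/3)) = n - 2/3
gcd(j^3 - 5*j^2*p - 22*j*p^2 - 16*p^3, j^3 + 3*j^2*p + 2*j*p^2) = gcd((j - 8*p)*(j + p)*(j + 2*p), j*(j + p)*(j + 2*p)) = j^2 + 3*j*p + 2*p^2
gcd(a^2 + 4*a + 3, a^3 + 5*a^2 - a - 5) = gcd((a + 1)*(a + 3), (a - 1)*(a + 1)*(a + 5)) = a + 1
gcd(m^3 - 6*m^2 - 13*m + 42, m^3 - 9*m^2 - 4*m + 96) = m + 3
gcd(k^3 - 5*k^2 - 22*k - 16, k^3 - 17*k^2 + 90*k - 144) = k - 8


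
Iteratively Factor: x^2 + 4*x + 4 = (x + 2)*(x + 2)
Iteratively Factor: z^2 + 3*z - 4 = (z - 1)*(z + 4)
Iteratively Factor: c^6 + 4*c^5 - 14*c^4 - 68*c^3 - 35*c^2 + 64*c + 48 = (c - 1)*(c^5 + 5*c^4 - 9*c^3 - 77*c^2 - 112*c - 48) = (c - 1)*(c + 4)*(c^4 + c^3 - 13*c^2 - 25*c - 12) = (c - 1)*(c + 3)*(c + 4)*(c^3 - 2*c^2 - 7*c - 4) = (c - 1)*(c + 1)*(c + 3)*(c + 4)*(c^2 - 3*c - 4) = (c - 1)*(c + 1)^2*(c + 3)*(c + 4)*(c - 4)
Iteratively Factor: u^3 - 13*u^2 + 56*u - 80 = (u - 4)*(u^2 - 9*u + 20) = (u - 4)^2*(u - 5)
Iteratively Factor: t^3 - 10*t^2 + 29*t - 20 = (t - 4)*(t^2 - 6*t + 5) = (t - 5)*(t - 4)*(t - 1)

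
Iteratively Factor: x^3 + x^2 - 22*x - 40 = (x - 5)*(x^2 + 6*x + 8) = (x - 5)*(x + 4)*(x + 2)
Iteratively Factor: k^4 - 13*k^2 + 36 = (k + 2)*(k^3 - 2*k^2 - 9*k + 18) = (k - 3)*(k + 2)*(k^2 + k - 6) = (k - 3)*(k + 2)*(k + 3)*(k - 2)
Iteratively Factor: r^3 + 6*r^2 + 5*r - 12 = (r + 3)*(r^2 + 3*r - 4) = (r + 3)*(r + 4)*(r - 1)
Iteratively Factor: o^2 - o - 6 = (o + 2)*(o - 3)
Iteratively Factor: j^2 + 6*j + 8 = (j + 4)*(j + 2)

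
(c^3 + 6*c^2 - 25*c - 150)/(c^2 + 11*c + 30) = c - 5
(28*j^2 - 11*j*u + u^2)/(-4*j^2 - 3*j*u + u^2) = (-7*j + u)/(j + u)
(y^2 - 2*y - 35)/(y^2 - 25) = (y - 7)/(y - 5)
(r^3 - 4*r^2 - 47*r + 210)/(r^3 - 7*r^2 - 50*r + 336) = (r - 5)/(r - 8)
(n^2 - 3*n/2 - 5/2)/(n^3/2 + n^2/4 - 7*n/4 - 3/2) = 2*(2*n - 5)/(2*n^2 - n - 6)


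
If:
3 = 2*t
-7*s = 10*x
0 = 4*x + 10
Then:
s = 25/7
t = 3/2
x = -5/2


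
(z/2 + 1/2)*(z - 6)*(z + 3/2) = z^3/2 - 7*z^2/4 - 27*z/4 - 9/2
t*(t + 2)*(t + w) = t^3 + t^2*w + 2*t^2 + 2*t*w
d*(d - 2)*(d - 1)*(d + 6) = d^4 + 3*d^3 - 16*d^2 + 12*d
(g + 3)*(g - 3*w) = g^2 - 3*g*w + 3*g - 9*w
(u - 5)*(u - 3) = u^2 - 8*u + 15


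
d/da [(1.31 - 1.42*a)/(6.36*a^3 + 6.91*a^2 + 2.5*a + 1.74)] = (18.0624*a^3 - 15.1826*a^2 - 18.1042*a - 5.7458)/(40.4496*a^6 + 87.8952*a^5 + 79.5481*a^4 + 56.6828*a^3 + 30.2968*a^2 + 8.7*a + 3.0276)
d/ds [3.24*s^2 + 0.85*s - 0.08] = 6.48*s + 0.85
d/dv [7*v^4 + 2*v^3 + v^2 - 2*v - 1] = 28*v^3 + 6*v^2 + 2*v - 2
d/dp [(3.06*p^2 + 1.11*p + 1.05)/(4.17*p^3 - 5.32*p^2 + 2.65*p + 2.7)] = (-12.7602*p^4 - 9.2574*p^3 + 0.8787*p^2 + 27.696*p + 0.2145)/(17.3889*p^6 - 44.3688*p^5 + 50.4034*p^4 - 5.678*p^3 - 21.7055*p^2 + 14.31*p + 7.29)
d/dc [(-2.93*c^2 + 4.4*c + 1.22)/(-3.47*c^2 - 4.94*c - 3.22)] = (29.7422*c^2 + 27.336*c - 8.1412)/(12.0409*c^4 + 34.2836*c^3 + 46.7504*c^2 + 31.8136*c + 10.3684)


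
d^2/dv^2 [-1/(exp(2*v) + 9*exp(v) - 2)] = (-2*(2*exp(v) + 9)^2*exp(v) + (4*exp(v) + 9)*(exp(2*v) + 9*exp(v) - 2))*exp(v)/(exp(2*v) + 9*exp(v) - 2)^3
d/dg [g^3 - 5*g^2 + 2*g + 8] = 3*g^2 - 10*g + 2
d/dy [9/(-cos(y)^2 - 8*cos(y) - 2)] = -18*(cos(y) + 4)*sin(y)/(cos(y)^2 + 8*cos(y) + 2)^2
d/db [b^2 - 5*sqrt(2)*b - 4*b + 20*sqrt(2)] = 2*b - 5*sqrt(2) - 4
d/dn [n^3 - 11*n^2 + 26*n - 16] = 3*n^2 - 22*n + 26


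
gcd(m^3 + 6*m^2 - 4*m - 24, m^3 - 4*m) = m^2 - 4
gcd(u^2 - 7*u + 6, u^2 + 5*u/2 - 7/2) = u - 1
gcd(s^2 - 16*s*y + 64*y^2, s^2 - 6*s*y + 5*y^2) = 1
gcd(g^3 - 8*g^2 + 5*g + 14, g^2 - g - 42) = g - 7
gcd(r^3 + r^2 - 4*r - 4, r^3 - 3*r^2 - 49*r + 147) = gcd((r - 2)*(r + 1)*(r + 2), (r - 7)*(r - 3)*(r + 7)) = 1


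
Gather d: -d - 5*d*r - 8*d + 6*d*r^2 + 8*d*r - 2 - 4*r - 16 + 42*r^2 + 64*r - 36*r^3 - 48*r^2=d*(6*r^2 + 3*r - 9) - 36*r^3 - 6*r^2 + 60*r - 18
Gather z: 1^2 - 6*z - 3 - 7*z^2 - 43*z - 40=-7*z^2 - 49*z - 42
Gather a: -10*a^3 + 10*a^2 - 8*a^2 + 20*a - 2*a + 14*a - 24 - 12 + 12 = -10*a^3 + 2*a^2 + 32*a - 24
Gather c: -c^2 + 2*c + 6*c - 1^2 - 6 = -c^2 + 8*c - 7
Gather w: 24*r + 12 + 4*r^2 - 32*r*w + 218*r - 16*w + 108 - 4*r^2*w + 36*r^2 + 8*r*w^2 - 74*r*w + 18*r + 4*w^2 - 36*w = 40*r^2 + 260*r + w^2*(8*r + 4) + w*(-4*r^2 - 106*r - 52) + 120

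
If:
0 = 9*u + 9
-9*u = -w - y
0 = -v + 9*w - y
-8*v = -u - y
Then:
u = -1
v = -91/81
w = -82/81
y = -647/81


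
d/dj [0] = 0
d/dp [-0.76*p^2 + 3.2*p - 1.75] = 3.2 - 1.52*p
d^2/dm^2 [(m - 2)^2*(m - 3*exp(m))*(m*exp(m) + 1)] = m^4*exp(m) - 12*m^3*exp(2*m) + 4*m^3*exp(m) + 12*m^2*exp(2*m) - 11*m^2*exp(m) + 30*m*exp(2*m) - 8*m*exp(m) + 6*m - 24*exp(2*m) + 14*exp(m) - 8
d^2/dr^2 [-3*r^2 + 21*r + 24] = -6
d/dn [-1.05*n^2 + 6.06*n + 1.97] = 6.06 - 2.1*n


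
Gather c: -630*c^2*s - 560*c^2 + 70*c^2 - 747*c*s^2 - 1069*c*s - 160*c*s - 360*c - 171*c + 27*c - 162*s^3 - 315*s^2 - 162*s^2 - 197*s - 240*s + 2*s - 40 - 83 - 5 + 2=c^2*(-630*s - 490) + c*(-747*s^2 - 1229*s - 504) - 162*s^3 - 477*s^2 - 435*s - 126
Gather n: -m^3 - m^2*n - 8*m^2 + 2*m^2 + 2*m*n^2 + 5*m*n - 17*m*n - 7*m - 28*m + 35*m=-m^3 - 6*m^2 + 2*m*n^2 + n*(-m^2 - 12*m)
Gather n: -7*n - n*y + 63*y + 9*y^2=n*(-y - 7) + 9*y^2 + 63*y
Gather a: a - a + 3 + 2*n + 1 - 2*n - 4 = 0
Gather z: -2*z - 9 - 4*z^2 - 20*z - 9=-4*z^2 - 22*z - 18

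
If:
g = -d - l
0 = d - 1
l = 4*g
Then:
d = 1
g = -1/5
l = -4/5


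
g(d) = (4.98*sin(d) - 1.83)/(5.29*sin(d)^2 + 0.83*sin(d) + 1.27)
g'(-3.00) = -2.87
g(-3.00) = -2.01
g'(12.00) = -1.55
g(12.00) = -1.92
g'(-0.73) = -1.33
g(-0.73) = -1.68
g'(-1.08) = -0.65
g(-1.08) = -1.34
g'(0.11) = 4.73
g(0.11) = -0.90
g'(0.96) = 0.11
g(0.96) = 0.41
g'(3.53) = 1.03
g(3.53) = -2.17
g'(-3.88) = -0.37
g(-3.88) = 0.36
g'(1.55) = 0.00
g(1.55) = 0.43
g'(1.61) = -0.00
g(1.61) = 0.43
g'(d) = (-10.58*sin(d)*cos(d) - 0.83*cos(d))*(4.98*sin(d) - 1.83)/(5.29*sin(d)^2 + 0.83*sin(d) + 1.27)^2 + 4.98*cos(d)/(5.29*sin(d)^2 + 0.83*sin(d) + 1.27)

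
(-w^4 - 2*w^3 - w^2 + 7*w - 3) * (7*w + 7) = -7*w^5 - 21*w^4 - 21*w^3 + 42*w^2 + 28*w - 21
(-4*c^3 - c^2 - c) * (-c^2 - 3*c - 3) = 4*c^5 + 13*c^4 + 16*c^3 + 6*c^2 + 3*c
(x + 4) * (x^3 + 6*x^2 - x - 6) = x^4 + 10*x^3 + 23*x^2 - 10*x - 24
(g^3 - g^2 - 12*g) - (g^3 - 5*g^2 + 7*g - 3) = 4*g^2 - 19*g + 3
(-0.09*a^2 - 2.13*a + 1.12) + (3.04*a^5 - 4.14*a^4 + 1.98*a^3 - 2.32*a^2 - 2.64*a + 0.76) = 3.04*a^5 - 4.14*a^4 + 1.98*a^3 - 2.41*a^2 - 4.77*a + 1.88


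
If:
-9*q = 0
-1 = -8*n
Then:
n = 1/8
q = 0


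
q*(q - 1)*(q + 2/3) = q^3 - q^2/3 - 2*q/3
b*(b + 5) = b^2 + 5*b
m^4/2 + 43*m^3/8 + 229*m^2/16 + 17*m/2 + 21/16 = (m/2 + 1/4)*(m + 1/4)*(m + 3)*(m + 7)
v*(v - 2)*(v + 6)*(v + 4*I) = v^4 + 4*v^3 + 4*I*v^3 - 12*v^2 + 16*I*v^2 - 48*I*v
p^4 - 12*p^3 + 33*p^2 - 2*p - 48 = (p - 8)*(p - 3)*(p - 2)*(p + 1)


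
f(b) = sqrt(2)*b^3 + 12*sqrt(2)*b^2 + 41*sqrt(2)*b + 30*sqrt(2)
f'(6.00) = 414.36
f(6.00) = 1306.73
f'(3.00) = 197.99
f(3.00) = 407.29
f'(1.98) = 141.82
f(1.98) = 234.74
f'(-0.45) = 43.57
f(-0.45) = 19.64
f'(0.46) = 74.49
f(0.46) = 72.83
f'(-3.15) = -6.83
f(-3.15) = -16.03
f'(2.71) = 181.12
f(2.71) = 352.34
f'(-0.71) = 36.02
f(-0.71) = 9.31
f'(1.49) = 117.97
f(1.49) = 171.18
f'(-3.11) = -6.54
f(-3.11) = -16.30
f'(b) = 3*sqrt(2)*b^2 + 24*sqrt(2)*b + 41*sqrt(2)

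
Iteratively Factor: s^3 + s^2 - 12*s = (s - 3)*(s^2 + 4*s) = (s - 3)*(s + 4)*(s)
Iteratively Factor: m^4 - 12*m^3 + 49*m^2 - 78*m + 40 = (m - 4)*(m^3 - 8*m^2 + 17*m - 10) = (m - 4)*(m - 2)*(m^2 - 6*m + 5) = (m - 5)*(m - 4)*(m - 2)*(m - 1)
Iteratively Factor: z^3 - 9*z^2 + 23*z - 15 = (z - 3)*(z^2 - 6*z + 5) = (z - 5)*(z - 3)*(z - 1)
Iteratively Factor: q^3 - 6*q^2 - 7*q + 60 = (q - 5)*(q^2 - q - 12) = (q - 5)*(q - 4)*(q + 3)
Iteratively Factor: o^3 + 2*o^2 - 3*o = (o)*(o^2 + 2*o - 3) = o*(o + 3)*(o - 1)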